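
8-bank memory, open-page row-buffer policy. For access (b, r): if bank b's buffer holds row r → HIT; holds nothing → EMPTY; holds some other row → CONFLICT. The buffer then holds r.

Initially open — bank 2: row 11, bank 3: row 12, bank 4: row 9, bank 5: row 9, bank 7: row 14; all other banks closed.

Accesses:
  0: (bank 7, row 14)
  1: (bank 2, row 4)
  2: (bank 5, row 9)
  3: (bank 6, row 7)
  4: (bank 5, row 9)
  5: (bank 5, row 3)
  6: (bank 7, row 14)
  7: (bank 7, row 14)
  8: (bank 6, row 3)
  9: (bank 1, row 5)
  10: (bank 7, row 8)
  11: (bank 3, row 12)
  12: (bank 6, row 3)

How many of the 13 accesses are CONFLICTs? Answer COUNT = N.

COUNT = 4

0: bank 7 row 14 — prev 14 → HIT
1: bank 2 row 4 — prev 11 → CONFLICT
2: bank 5 row 9 — prev 9 → HIT
3: bank 6 row 7 — prev None → EMPTY
4: bank 5 row 9 — prev 9 → HIT
5: bank 5 row 3 — prev 9 → CONFLICT
6: bank 7 row 14 — prev 14 → HIT
7: bank 7 row 14 — prev 14 → HIT
8: bank 6 row 3 — prev 7 → CONFLICT
9: bank 1 row 5 — prev None → EMPTY
10: bank 7 row 8 — prev 14 → CONFLICT
11: bank 3 row 12 — prev 12 → HIT
12: bank 6 row 3 — prev 3 → HIT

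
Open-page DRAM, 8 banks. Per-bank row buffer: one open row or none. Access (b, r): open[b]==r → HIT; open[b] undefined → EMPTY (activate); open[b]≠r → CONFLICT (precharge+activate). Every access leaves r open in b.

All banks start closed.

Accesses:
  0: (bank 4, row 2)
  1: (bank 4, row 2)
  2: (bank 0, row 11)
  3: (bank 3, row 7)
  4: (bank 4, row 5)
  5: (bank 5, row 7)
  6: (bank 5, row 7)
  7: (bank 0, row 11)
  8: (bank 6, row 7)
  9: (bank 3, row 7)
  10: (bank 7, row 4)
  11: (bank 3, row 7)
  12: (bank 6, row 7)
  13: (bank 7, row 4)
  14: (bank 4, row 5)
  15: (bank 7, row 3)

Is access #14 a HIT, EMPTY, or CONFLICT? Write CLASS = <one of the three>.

CLASS = HIT

0: bank 4 row 2 — prev None → EMPTY
1: bank 4 row 2 — prev 2 → HIT
2: bank 0 row 11 — prev None → EMPTY
3: bank 3 row 7 — prev None → EMPTY
4: bank 4 row 5 — prev 2 → CONFLICT
5: bank 5 row 7 — prev None → EMPTY
6: bank 5 row 7 — prev 7 → HIT
7: bank 0 row 11 — prev 11 → HIT
8: bank 6 row 7 — prev None → EMPTY
9: bank 3 row 7 — prev 7 → HIT
10: bank 7 row 4 — prev None → EMPTY
11: bank 3 row 7 — prev 7 → HIT
12: bank 6 row 7 — prev 7 → HIT
13: bank 7 row 4 — prev 4 → HIT
14: bank 4 row 5 — prev 5 → HIT
15: bank 7 row 3 — prev 4 → CONFLICT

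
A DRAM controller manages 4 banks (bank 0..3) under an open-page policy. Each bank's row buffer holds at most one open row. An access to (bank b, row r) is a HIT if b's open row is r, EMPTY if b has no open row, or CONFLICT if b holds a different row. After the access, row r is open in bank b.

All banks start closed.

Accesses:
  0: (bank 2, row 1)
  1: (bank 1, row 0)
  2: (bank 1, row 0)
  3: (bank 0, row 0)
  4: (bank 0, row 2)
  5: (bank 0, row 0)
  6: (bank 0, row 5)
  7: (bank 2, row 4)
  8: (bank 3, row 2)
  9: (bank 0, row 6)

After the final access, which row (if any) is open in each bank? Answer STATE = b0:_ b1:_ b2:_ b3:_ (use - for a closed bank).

0: bank 2 row 1 — prev None → EMPTY
1: bank 1 row 0 — prev None → EMPTY
2: bank 1 row 0 — prev 0 → HIT
3: bank 0 row 0 — prev None → EMPTY
4: bank 0 row 2 — prev 0 → CONFLICT
5: bank 0 row 0 — prev 2 → CONFLICT
6: bank 0 row 5 — prev 0 → CONFLICT
7: bank 2 row 4 — prev 1 → CONFLICT
8: bank 3 row 2 — prev None → EMPTY
9: bank 0 row 6 — prev 5 → CONFLICT

STATE = b0:6 b1:0 b2:4 b3:2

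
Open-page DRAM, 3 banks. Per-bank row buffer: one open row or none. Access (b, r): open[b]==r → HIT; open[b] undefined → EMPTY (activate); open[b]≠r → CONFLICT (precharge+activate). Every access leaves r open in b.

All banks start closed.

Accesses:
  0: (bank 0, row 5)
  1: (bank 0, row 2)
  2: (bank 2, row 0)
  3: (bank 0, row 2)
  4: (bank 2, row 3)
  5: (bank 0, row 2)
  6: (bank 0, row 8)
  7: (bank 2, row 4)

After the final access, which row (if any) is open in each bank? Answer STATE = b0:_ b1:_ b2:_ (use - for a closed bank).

STATE = b0:8 b1:- b2:4

#0 (0,5) E
#1 (0,2) C  (was 5)
#2 (2,0) E
#3 (0,2) H  (was 2)
#4 (2,3) C  (was 0)
#5 (0,2) H  (was 2)
#6 (0,8) C  (was 2)
#7 (2,4) C  (was 3)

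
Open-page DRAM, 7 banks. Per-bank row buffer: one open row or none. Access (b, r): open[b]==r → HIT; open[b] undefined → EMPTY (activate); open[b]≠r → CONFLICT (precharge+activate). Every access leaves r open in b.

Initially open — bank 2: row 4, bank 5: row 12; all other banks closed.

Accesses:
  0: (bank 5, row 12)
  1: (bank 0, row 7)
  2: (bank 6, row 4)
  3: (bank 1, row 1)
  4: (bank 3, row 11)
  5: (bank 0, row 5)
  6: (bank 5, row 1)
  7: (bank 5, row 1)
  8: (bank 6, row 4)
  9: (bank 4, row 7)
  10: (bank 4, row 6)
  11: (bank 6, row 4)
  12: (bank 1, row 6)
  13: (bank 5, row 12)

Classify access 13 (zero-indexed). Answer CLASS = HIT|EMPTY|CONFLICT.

0: bank 5 row 12 — prev 12 → HIT
1: bank 0 row 7 — prev None → EMPTY
2: bank 6 row 4 — prev None → EMPTY
3: bank 1 row 1 — prev None → EMPTY
4: bank 3 row 11 — prev None → EMPTY
5: bank 0 row 5 — prev 7 → CONFLICT
6: bank 5 row 1 — prev 12 → CONFLICT
7: bank 5 row 1 — prev 1 → HIT
8: bank 6 row 4 — prev 4 → HIT
9: bank 4 row 7 — prev None → EMPTY
10: bank 4 row 6 — prev 7 → CONFLICT
11: bank 6 row 4 — prev 4 → HIT
12: bank 1 row 6 — prev 1 → CONFLICT
13: bank 5 row 12 — prev 1 → CONFLICT

CLASS = CONFLICT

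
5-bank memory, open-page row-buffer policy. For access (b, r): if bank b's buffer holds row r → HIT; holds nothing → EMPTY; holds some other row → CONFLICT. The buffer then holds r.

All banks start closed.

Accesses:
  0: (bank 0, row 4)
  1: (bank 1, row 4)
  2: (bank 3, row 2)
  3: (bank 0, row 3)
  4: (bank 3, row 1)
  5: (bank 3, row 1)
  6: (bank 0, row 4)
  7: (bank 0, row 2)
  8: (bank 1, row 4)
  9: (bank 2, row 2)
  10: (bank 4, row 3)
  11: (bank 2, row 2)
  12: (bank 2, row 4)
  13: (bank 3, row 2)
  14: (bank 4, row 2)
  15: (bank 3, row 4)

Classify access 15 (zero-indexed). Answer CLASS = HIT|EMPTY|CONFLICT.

CLASS = CONFLICT

step 0: bank0 None->4 [EMPTY]
step 1: bank1 None->4 [EMPTY]
step 2: bank3 None->2 [EMPTY]
step 3: bank0 4->3 [CONFLICT]
step 4: bank3 2->1 [CONFLICT]
step 5: bank3 1->1 [HIT]
step 6: bank0 3->4 [CONFLICT]
step 7: bank0 4->2 [CONFLICT]
step 8: bank1 4->4 [HIT]
step 9: bank2 None->2 [EMPTY]
step 10: bank4 None->3 [EMPTY]
step 11: bank2 2->2 [HIT]
step 12: bank2 2->4 [CONFLICT]
step 13: bank3 1->2 [CONFLICT]
step 14: bank4 3->2 [CONFLICT]
step 15: bank3 2->4 [CONFLICT]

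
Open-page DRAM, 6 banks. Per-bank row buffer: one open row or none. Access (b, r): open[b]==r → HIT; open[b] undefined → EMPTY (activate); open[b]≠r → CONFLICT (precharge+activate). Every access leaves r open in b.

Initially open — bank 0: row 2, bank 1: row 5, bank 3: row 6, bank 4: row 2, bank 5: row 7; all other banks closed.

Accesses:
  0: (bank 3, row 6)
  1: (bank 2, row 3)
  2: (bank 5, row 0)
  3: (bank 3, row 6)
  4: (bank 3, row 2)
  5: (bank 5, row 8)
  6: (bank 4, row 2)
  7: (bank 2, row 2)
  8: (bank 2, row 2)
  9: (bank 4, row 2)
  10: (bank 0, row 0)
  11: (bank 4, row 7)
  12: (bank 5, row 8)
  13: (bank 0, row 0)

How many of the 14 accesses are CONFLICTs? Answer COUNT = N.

COUNT = 6

0: bank 3 row 6 — prev 6 → HIT
1: bank 2 row 3 — prev None → EMPTY
2: bank 5 row 0 — prev 7 → CONFLICT
3: bank 3 row 6 — prev 6 → HIT
4: bank 3 row 2 — prev 6 → CONFLICT
5: bank 5 row 8 — prev 0 → CONFLICT
6: bank 4 row 2 — prev 2 → HIT
7: bank 2 row 2 — prev 3 → CONFLICT
8: bank 2 row 2 — prev 2 → HIT
9: bank 4 row 2 — prev 2 → HIT
10: bank 0 row 0 — prev 2 → CONFLICT
11: bank 4 row 7 — prev 2 → CONFLICT
12: bank 5 row 8 — prev 8 → HIT
13: bank 0 row 0 — prev 0 → HIT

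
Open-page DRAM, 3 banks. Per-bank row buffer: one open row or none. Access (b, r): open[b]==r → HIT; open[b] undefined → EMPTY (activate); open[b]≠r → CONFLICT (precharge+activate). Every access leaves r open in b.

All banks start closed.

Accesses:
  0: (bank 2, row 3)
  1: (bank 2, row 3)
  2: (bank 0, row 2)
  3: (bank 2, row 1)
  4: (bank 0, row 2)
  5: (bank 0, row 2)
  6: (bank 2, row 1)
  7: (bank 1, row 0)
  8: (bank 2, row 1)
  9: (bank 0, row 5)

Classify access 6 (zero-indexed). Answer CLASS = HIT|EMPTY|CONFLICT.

step 0: bank2 None->3 [EMPTY]
step 1: bank2 3->3 [HIT]
step 2: bank0 None->2 [EMPTY]
step 3: bank2 3->1 [CONFLICT]
step 4: bank0 2->2 [HIT]
step 5: bank0 2->2 [HIT]
step 6: bank2 1->1 [HIT]
step 7: bank1 None->0 [EMPTY]
step 8: bank2 1->1 [HIT]
step 9: bank0 2->5 [CONFLICT]

CLASS = HIT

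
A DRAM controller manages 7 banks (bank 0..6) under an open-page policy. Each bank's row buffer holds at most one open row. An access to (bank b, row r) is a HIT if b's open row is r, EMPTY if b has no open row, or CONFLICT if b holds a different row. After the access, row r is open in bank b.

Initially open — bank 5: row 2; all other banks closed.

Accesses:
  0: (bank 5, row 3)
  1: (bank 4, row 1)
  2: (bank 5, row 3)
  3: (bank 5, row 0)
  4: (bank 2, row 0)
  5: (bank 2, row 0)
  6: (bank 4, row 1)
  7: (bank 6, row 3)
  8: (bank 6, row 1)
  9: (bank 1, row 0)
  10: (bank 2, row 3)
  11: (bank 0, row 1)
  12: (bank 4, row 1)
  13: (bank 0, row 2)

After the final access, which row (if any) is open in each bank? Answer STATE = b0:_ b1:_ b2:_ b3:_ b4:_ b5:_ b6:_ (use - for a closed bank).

STATE = b0:2 b1:0 b2:3 b3:- b4:1 b5:0 b6:1

  [0] b5 r3: had r2 ⇒ C
  [1] b4 r1: no row ⇒ E
  [2] b5 r3: had r3 ⇒ H
  [3] b5 r0: had r3 ⇒ C
  [4] b2 r0: no row ⇒ E
  [5] b2 r0: had r0 ⇒ H
  [6] b4 r1: had r1 ⇒ H
  [7] b6 r3: no row ⇒ E
  [8] b6 r1: had r3 ⇒ C
  [9] b1 r0: no row ⇒ E
  [10] b2 r3: had r0 ⇒ C
  [11] b0 r1: no row ⇒ E
  [12] b4 r1: had r1 ⇒ H
  [13] b0 r2: had r1 ⇒ C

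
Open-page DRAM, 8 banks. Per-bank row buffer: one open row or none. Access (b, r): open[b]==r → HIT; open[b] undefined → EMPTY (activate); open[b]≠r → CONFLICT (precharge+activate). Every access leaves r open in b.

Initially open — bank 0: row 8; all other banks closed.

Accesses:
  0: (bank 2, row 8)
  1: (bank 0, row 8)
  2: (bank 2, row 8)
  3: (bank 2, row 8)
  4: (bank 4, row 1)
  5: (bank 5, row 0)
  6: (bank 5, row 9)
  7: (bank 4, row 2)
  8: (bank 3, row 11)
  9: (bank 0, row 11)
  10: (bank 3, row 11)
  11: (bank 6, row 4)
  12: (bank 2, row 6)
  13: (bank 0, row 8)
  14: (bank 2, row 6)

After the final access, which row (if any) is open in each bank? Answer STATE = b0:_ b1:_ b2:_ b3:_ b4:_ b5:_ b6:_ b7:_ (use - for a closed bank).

  [0] b2 r8: no row ⇒ E
  [1] b0 r8: had r8 ⇒ H
  [2] b2 r8: had r8 ⇒ H
  [3] b2 r8: had r8 ⇒ H
  [4] b4 r1: no row ⇒ E
  [5] b5 r0: no row ⇒ E
  [6] b5 r9: had r0 ⇒ C
  [7] b4 r2: had r1 ⇒ C
  [8] b3 r11: no row ⇒ E
  [9] b0 r11: had r8 ⇒ C
  [10] b3 r11: had r11 ⇒ H
  [11] b6 r4: no row ⇒ E
  [12] b2 r6: had r8 ⇒ C
  [13] b0 r8: had r11 ⇒ C
  [14] b2 r6: had r6 ⇒ H

STATE = b0:8 b1:- b2:6 b3:11 b4:2 b5:9 b6:4 b7:-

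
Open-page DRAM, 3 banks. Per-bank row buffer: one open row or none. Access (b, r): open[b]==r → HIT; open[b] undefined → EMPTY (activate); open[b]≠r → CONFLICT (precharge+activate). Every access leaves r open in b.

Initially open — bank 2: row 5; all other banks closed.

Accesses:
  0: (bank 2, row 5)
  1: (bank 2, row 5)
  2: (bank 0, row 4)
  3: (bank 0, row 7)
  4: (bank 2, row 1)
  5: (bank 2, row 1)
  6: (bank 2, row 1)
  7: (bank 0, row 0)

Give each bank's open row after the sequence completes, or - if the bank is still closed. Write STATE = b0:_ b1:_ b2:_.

STATE = b0:0 b1:- b2:1

#0 (2,5) H  (was 5)
#1 (2,5) H  (was 5)
#2 (0,4) E
#3 (0,7) C  (was 4)
#4 (2,1) C  (was 5)
#5 (2,1) H  (was 1)
#6 (2,1) H  (was 1)
#7 (0,0) C  (was 7)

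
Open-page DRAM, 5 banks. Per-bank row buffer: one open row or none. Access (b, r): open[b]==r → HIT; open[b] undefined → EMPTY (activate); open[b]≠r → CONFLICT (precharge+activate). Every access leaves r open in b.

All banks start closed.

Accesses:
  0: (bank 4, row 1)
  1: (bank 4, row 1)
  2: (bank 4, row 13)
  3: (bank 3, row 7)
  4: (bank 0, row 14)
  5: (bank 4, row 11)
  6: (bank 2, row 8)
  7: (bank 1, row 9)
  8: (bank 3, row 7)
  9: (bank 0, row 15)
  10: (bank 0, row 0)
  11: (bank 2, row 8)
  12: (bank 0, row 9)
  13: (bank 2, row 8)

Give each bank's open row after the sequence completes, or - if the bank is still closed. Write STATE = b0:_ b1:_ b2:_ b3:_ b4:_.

#0 (4,1) E
#1 (4,1) H  (was 1)
#2 (4,13) C  (was 1)
#3 (3,7) E
#4 (0,14) E
#5 (4,11) C  (was 13)
#6 (2,8) E
#7 (1,9) E
#8 (3,7) H  (was 7)
#9 (0,15) C  (was 14)
#10 (0,0) C  (was 15)
#11 (2,8) H  (was 8)
#12 (0,9) C  (was 0)
#13 (2,8) H  (was 8)

STATE = b0:9 b1:9 b2:8 b3:7 b4:11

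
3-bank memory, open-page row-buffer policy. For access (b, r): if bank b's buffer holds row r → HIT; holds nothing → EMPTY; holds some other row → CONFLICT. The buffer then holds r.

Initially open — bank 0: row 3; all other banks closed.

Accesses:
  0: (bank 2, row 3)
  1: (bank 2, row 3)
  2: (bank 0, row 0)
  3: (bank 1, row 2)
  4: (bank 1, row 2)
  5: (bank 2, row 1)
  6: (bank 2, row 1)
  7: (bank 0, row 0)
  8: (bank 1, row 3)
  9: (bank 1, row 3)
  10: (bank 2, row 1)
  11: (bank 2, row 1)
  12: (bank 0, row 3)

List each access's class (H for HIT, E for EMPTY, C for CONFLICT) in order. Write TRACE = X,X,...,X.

TRACE = E,H,C,E,H,C,H,H,C,H,H,H,C

step 0: bank2 None->3 [EMPTY]
step 1: bank2 3->3 [HIT]
step 2: bank0 3->0 [CONFLICT]
step 3: bank1 None->2 [EMPTY]
step 4: bank1 2->2 [HIT]
step 5: bank2 3->1 [CONFLICT]
step 6: bank2 1->1 [HIT]
step 7: bank0 0->0 [HIT]
step 8: bank1 2->3 [CONFLICT]
step 9: bank1 3->3 [HIT]
step 10: bank2 1->1 [HIT]
step 11: bank2 1->1 [HIT]
step 12: bank0 0->3 [CONFLICT]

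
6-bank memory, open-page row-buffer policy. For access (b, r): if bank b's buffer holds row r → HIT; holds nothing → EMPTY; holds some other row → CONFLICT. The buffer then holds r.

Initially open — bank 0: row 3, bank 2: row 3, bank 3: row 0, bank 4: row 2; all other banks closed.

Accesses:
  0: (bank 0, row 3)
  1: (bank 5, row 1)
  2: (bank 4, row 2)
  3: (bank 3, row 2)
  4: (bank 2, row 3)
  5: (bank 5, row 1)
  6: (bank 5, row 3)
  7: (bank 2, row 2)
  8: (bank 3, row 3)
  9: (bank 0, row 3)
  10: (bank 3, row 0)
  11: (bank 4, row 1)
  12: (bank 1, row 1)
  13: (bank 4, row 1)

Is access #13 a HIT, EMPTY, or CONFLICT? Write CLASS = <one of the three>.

CLASS = HIT

  [0] b0 r3: had r3 ⇒ H
  [1] b5 r1: no row ⇒ E
  [2] b4 r2: had r2 ⇒ H
  [3] b3 r2: had r0 ⇒ C
  [4] b2 r3: had r3 ⇒ H
  [5] b5 r1: had r1 ⇒ H
  [6] b5 r3: had r1 ⇒ C
  [7] b2 r2: had r3 ⇒ C
  [8] b3 r3: had r2 ⇒ C
  [9] b0 r3: had r3 ⇒ H
  [10] b3 r0: had r3 ⇒ C
  [11] b4 r1: had r2 ⇒ C
  [12] b1 r1: no row ⇒ E
  [13] b4 r1: had r1 ⇒ H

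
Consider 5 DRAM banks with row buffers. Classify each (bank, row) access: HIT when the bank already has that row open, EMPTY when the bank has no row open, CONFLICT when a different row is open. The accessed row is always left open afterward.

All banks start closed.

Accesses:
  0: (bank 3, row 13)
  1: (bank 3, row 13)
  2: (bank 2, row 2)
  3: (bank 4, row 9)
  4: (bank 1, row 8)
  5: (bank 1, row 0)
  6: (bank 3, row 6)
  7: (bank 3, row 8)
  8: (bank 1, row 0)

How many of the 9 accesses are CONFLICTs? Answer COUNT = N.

COUNT = 3

#0 (3,13) E
#1 (3,13) H  (was 13)
#2 (2,2) E
#3 (4,9) E
#4 (1,8) E
#5 (1,0) C  (was 8)
#6 (3,6) C  (was 13)
#7 (3,8) C  (was 6)
#8 (1,0) H  (was 0)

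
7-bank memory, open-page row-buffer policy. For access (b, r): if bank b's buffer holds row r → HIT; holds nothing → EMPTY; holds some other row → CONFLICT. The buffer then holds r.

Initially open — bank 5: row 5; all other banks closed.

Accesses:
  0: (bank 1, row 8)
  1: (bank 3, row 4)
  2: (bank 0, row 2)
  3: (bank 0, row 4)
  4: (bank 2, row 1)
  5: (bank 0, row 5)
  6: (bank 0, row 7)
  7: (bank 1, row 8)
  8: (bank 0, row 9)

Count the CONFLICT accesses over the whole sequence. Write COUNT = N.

  [0] b1 r8: no row ⇒ E
  [1] b3 r4: no row ⇒ E
  [2] b0 r2: no row ⇒ E
  [3] b0 r4: had r2 ⇒ C
  [4] b2 r1: no row ⇒ E
  [5] b0 r5: had r4 ⇒ C
  [6] b0 r7: had r5 ⇒ C
  [7] b1 r8: had r8 ⇒ H
  [8] b0 r9: had r7 ⇒ C

COUNT = 4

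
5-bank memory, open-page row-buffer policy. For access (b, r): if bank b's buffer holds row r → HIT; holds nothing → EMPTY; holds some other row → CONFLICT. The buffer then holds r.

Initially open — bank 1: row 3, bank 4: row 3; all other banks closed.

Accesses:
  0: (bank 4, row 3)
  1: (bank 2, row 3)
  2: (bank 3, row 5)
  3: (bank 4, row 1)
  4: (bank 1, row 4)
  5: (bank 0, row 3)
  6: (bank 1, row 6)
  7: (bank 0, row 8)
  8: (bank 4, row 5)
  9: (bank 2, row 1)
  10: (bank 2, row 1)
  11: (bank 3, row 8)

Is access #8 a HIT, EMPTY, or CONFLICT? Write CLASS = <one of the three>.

CLASS = CONFLICT

#0 (4,3) H  (was 3)
#1 (2,3) E
#2 (3,5) E
#3 (4,1) C  (was 3)
#4 (1,4) C  (was 3)
#5 (0,3) E
#6 (1,6) C  (was 4)
#7 (0,8) C  (was 3)
#8 (4,5) C  (was 1)
#9 (2,1) C  (was 3)
#10 (2,1) H  (was 1)
#11 (3,8) C  (was 5)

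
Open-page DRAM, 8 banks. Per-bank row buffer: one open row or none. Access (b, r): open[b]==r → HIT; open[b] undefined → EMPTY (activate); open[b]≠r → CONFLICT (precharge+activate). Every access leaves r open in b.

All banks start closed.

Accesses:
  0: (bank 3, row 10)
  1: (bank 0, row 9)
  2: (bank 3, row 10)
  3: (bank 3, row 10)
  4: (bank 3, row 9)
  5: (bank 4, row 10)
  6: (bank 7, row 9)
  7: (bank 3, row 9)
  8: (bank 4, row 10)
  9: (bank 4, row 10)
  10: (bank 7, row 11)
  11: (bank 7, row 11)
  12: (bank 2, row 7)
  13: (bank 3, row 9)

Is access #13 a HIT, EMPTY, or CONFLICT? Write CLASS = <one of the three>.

CLASS = HIT

step 0: bank3 None->10 [EMPTY]
step 1: bank0 None->9 [EMPTY]
step 2: bank3 10->10 [HIT]
step 3: bank3 10->10 [HIT]
step 4: bank3 10->9 [CONFLICT]
step 5: bank4 None->10 [EMPTY]
step 6: bank7 None->9 [EMPTY]
step 7: bank3 9->9 [HIT]
step 8: bank4 10->10 [HIT]
step 9: bank4 10->10 [HIT]
step 10: bank7 9->11 [CONFLICT]
step 11: bank7 11->11 [HIT]
step 12: bank2 None->7 [EMPTY]
step 13: bank3 9->9 [HIT]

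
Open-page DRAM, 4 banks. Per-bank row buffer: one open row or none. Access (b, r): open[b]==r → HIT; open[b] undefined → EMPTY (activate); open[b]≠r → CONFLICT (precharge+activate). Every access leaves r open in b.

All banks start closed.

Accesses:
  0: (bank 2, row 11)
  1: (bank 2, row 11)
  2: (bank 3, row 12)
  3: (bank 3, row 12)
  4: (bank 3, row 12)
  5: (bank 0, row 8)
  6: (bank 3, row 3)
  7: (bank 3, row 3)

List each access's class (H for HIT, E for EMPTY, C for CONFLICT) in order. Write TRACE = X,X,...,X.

#0 (2,11) E
#1 (2,11) H  (was 11)
#2 (3,12) E
#3 (3,12) H  (was 12)
#4 (3,12) H  (was 12)
#5 (0,8) E
#6 (3,3) C  (was 12)
#7 (3,3) H  (was 3)

TRACE = E,H,E,H,H,E,C,H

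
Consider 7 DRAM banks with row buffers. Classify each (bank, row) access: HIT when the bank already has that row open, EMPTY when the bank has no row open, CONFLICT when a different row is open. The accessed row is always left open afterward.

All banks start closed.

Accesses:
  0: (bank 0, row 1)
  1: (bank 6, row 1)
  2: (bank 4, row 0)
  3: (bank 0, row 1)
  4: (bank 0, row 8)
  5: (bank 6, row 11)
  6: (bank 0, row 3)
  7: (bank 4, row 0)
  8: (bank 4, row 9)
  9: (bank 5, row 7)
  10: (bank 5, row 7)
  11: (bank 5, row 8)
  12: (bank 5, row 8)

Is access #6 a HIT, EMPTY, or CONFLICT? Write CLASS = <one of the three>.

#0 (0,1) E
#1 (6,1) E
#2 (4,0) E
#3 (0,1) H  (was 1)
#4 (0,8) C  (was 1)
#5 (6,11) C  (was 1)
#6 (0,3) C  (was 8)
#7 (4,0) H  (was 0)
#8 (4,9) C  (was 0)
#9 (5,7) E
#10 (5,7) H  (was 7)
#11 (5,8) C  (was 7)
#12 (5,8) H  (was 8)

CLASS = CONFLICT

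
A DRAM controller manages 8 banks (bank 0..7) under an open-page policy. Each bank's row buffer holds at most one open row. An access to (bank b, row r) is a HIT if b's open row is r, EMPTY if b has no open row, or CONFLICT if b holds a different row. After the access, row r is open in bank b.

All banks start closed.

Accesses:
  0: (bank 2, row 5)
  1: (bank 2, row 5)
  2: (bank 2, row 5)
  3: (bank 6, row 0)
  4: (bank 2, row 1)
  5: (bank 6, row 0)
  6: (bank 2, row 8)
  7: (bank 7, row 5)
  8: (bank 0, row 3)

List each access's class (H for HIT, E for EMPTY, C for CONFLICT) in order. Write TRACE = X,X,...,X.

0: bank 2 row 5 — prev None → EMPTY
1: bank 2 row 5 — prev 5 → HIT
2: bank 2 row 5 — prev 5 → HIT
3: bank 6 row 0 — prev None → EMPTY
4: bank 2 row 1 — prev 5 → CONFLICT
5: bank 6 row 0 — prev 0 → HIT
6: bank 2 row 8 — prev 1 → CONFLICT
7: bank 7 row 5 — prev None → EMPTY
8: bank 0 row 3 — prev None → EMPTY

TRACE = E,H,H,E,C,H,C,E,E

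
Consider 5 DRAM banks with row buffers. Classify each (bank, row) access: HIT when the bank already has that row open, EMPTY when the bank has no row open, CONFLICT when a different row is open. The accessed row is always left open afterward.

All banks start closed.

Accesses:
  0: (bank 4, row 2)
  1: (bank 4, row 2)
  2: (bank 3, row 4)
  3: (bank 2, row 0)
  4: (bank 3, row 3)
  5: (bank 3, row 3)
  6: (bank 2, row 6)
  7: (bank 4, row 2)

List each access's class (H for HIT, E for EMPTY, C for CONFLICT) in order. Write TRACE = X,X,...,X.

#0 (4,2) E
#1 (4,2) H  (was 2)
#2 (3,4) E
#3 (2,0) E
#4 (3,3) C  (was 4)
#5 (3,3) H  (was 3)
#6 (2,6) C  (was 0)
#7 (4,2) H  (was 2)

TRACE = E,H,E,E,C,H,C,H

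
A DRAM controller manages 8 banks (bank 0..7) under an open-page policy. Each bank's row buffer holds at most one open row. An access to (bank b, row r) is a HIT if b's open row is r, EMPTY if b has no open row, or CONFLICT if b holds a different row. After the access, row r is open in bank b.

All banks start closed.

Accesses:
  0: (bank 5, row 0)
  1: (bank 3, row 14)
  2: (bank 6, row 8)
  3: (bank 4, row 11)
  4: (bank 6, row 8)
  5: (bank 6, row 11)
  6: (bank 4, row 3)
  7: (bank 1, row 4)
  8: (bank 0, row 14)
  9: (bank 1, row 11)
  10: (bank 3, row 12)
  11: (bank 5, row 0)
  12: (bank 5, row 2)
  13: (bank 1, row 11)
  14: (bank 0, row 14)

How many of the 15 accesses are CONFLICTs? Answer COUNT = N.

  [0] b5 r0: no row ⇒ E
  [1] b3 r14: no row ⇒ E
  [2] b6 r8: no row ⇒ E
  [3] b4 r11: no row ⇒ E
  [4] b6 r8: had r8 ⇒ H
  [5] b6 r11: had r8 ⇒ C
  [6] b4 r3: had r11 ⇒ C
  [7] b1 r4: no row ⇒ E
  [8] b0 r14: no row ⇒ E
  [9] b1 r11: had r4 ⇒ C
  [10] b3 r12: had r14 ⇒ C
  [11] b5 r0: had r0 ⇒ H
  [12] b5 r2: had r0 ⇒ C
  [13] b1 r11: had r11 ⇒ H
  [14] b0 r14: had r14 ⇒ H

COUNT = 5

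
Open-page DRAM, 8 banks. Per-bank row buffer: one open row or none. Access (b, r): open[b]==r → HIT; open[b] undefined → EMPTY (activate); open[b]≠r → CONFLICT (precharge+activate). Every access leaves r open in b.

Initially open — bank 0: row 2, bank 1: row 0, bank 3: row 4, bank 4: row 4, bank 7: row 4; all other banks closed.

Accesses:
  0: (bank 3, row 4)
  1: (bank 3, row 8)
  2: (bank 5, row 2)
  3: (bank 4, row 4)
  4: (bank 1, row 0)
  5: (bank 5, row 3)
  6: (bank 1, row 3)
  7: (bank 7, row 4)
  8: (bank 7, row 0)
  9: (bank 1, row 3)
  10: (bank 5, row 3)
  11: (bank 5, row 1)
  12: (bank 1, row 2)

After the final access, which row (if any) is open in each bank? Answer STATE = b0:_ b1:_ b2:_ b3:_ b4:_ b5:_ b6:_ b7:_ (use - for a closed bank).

0: bank 3 row 4 — prev 4 → HIT
1: bank 3 row 8 — prev 4 → CONFLICT
2: bank 5 row 2 — prev None → EMPTY
3: bank 4 row 4 — prev 4 → HIT
4: bank 1 row 0 — prev 0 → HIT
5: bank 5 row 3 — prev 2 → CONFLICT
6: bank 1 row 3 — prev 0 → CONFLICT
7: bank 7 row 4 — prev 4 → HIT
8: bank 7 row 0 — prev 4 → CONFLICT
9: bank 1 row 3 — prev 3 → HIT
10: bank 5 row 3 — prev 3 → HIT
11: bank 5 row 1 — prev 3 → CONFLICT
12: bank 1 row 2 — prev 3 → CONFLICT

STATE = b0:2 b1:2 b2:- b3:8 b4:4 b5:1 b6:- b7:0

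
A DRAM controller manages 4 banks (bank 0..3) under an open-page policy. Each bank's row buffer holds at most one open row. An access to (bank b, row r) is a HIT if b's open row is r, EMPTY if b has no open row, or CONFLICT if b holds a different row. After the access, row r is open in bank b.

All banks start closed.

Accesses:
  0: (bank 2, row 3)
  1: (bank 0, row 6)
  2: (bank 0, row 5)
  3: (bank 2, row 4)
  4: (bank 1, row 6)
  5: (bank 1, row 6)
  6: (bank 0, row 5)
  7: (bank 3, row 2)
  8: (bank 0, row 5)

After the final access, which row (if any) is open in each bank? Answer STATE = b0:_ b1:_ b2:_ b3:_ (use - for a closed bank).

0: bank 2 row 3 — prev None → EMPTY
1: bank 0 row 6 — prev None → EMPTY
2: bank 0 row 5 — prev 6 → CONFLICT
3: bank 2 row 4 — prev 3 → CONFLICT
4: bank 1 row 6 — prev None → EMPTY
5: bank 1 row 6 — prev 6 → HIT
6: bank 0 row 5 — prev 5 → HIT
7: bank 3 row 2 — prev None → EMPTY
8: bank 0 row 5 — prev 5 → HIT

STATE = b0:5 b1:6 b2:4 b3:2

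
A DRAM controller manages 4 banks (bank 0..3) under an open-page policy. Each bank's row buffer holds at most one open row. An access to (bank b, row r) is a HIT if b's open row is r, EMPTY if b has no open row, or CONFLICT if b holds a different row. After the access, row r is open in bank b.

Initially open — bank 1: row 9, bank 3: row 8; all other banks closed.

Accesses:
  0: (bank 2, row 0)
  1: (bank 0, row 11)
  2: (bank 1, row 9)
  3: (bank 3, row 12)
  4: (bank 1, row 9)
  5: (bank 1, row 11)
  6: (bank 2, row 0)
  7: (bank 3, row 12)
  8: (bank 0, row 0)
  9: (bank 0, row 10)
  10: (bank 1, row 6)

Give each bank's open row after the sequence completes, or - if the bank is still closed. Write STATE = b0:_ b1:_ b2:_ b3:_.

STATE = b0:10 b1:6 b2:0 b3:12

step 0: bank2 None->0 [EMPTY]
step 1: bank0 None->11 [EMPTY]
step 2: bank1 9->9 [HIT]
step 3: bank3 8->12 [CONFLICT]
step 4: bank1 9->9 [HIT]
step 5: bank1 9->11 [CONFLICT]
step 6: bank2 0->0 [HIT]
step 7: bank3 12->12 [HIT]
step 8: bank0 11->0 [CONFLICT]
step 9: bank0 0->10 [CONFLICT]
step 10: bank1 11->6 [CONFLICT]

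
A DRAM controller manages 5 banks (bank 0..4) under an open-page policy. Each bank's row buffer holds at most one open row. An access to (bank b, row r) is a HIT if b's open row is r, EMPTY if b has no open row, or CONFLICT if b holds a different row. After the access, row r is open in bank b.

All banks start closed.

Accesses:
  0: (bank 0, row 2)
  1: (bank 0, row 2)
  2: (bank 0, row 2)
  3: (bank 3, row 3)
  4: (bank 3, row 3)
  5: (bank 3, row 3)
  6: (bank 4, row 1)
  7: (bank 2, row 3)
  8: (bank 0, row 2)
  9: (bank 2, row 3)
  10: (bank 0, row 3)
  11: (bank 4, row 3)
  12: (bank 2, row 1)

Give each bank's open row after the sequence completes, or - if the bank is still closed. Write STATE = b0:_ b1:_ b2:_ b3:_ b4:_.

STATE = b0:3 b1:- b2:1 b3:3 b4:3

#0 (0,2) E
#1 (0,2) H  (was 2)
#2 (0,2) H  (was 2)
#3 (3,3) E
#4 (3,3) H  (was 3)
#5 (3,3) H  (was 3)
#6 (4,1) E
#7 (2,3) E
#8 (0,2) H  (was 2)
#9 (2,3) H  (was 3)
#10 (0,3) C  (was 2)
#11 (4,3) C  (was 1)
#12 (2,1) C  (was 3)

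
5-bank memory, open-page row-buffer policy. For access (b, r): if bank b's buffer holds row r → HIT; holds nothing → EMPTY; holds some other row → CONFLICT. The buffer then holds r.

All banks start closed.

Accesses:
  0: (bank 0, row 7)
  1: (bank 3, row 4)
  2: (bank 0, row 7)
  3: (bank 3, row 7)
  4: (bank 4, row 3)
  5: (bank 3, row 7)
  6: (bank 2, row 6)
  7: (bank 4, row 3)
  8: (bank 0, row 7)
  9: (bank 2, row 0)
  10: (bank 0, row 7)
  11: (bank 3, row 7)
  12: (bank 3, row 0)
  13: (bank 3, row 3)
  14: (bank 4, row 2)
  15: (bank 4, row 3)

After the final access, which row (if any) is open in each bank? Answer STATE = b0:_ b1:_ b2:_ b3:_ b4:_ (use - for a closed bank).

0: bank 0 row 7 — prev None → EMPTY
1: bank 3 row 4 — prev None → EMPTY
2: bank 0 row 7 — prev 7 → HIT
3: bank 3 row 7 — prev 4 → CONFLICT
4: bank 4 row 3 — prev None → EMPTY
5: bank 3 row 7 — prev 7 → HIT
6: bank 2 row 6 — prev None → EMPTY
7: bank 4 row 3 — prev 3 → HIT
8: bank 0 row 7 — prev 7 → HIT
9: bank 2 row 0 — prev 6 → CONFLICT
10: bank 0 row 7 — prev 7 → HIT
11: bank 3 row 7 — prev 7 → HIT
12: bank 3 row 0 — prev 7 → CONFLICT
13: bank 3 row 3 — prev 0 → CONFLICT
14: bank 4 row 2 — prev 3 → CONFLICT
15: bank 4 row 3 — prev 2 → CONFLICT

STATE = b0:7 b1:- b2:0 b3:3 b4:3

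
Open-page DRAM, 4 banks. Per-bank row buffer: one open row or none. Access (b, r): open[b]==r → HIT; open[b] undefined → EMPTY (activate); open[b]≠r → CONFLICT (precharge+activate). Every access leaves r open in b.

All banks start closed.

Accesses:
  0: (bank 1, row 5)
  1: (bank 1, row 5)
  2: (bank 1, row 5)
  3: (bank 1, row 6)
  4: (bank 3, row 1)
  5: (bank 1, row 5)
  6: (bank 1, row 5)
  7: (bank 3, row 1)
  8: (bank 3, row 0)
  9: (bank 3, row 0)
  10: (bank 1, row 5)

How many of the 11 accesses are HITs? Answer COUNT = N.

COUNT = 6

  [0] b1 r5: no row ⇒ E
  [1] b1 r5: had r5 ⇒ H
  [2] b1 r5: had r5 ⇒ H
  [3] b1 r6: had r5 ⇒ C
  [4] b3 r1: no row ⇒ E
  [5] b1 r5: had r6 ⇒ C
  [6] b1 r5: had r5 ⇒ H
  [7] b3 r1: had r1 ⇒ H
  [8] b3 r0: had r1 ⇒ C
  [9] b3 r0: had r0 ⇒ H
  [10] b1 r5: had r5 ⇒ H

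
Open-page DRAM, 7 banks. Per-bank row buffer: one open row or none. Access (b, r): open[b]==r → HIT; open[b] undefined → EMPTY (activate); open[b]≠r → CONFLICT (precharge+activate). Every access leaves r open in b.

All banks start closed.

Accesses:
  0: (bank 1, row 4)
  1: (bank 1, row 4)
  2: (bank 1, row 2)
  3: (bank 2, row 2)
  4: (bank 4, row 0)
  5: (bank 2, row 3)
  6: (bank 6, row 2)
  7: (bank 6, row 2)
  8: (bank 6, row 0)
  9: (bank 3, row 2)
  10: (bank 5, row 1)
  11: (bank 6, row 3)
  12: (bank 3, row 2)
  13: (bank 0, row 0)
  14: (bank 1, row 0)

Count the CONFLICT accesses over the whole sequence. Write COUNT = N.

COUNT = 5

#0 (1,4) E
#1 (1,4) H  (was 4)
#2 (1,2) C  (was 4)
#3 (2,2) E
#4 (4,0) E
#5 (2,3) C  (was 2)
#6 (6,2) E
#7 (6,2) H  (was 2)
#8 (6,0) C  (was 2)
#9 (3,2) E
#10 (5,1) E
#11 (6,3) C  (was 0)
#12 (3,2) H  (was 2)
#13 (0,0) E
#14 (1,0) C  (was 2)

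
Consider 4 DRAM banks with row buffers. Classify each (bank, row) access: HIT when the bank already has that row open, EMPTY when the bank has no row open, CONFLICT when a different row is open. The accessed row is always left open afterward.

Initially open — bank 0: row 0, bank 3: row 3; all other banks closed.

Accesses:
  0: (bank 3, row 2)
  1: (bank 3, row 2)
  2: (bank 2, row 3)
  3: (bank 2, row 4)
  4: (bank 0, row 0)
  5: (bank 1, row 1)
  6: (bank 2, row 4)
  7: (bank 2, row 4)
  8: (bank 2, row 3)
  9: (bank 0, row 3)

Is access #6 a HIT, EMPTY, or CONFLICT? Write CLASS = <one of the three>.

CLASS = HIT

step 0: bank3 3->2 [CONFLICT]
step 1: bank3 2->2 [HIT]
step 2: bank2 None->3 [EMPTY]
step 3: bank2 3->4 [CONFLICT]
step 4: bank0 0->0 [HIT]
step 5: bank1 None->1 [EMPTY]
step 6: bank2 4->4 [HIT]
step 7: bank2 4->4 [HIT]
step 8: bank2 4->3 [CONFLICT]
step 9: bank0 0->3 [CONFLICT]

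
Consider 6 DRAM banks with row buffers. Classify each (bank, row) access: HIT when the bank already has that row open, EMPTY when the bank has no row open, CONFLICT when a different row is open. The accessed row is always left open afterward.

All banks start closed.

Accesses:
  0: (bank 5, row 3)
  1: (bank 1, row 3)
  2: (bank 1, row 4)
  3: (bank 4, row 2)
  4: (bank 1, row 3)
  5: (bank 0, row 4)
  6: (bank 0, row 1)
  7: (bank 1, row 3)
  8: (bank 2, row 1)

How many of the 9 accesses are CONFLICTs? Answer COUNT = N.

COUNT = 3

step 0: bank5 None->3 [EMPTY]
step 1: bank1 None->3 [EMPTY]
step 2: bank1 3->4 [CONFLICT]
step 3: bank4 None->2 [EMPTY]
step 4: bank1 4->3 [CONFLICT]
step 5: bank0 None->4 [EMPTY]
step 6: bank0 4->1 [CONFLICT]
step 7: bank1 3->3 [HIT]
step 8: bank2 None->1 [EMPTY]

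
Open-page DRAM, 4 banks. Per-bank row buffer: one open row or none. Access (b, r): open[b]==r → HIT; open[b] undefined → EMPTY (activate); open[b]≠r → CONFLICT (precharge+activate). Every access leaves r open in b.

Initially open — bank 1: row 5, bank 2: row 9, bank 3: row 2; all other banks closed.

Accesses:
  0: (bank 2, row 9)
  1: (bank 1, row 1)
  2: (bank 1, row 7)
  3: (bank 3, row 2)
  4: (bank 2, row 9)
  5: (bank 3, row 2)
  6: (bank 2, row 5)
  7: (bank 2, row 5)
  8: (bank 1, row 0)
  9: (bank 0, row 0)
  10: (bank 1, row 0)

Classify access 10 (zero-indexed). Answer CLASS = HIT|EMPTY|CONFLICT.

#0 (2,9) H  (was 9)
#1 (1,1) C  (was 5)
#2 (1,7) C  (was 1)
#3 (3,2) H  (was 2)
#4 (2,9) H  (was 9)
#5 (3,2) H  (was 2)
#6 (2,5) C  (was 9)
#7 (2,5) H  (was 5)
#8 (1,0) C  (was 7)
#9 (0,0) E
#10 (1,0) H  (was 0)

CLASS = HIT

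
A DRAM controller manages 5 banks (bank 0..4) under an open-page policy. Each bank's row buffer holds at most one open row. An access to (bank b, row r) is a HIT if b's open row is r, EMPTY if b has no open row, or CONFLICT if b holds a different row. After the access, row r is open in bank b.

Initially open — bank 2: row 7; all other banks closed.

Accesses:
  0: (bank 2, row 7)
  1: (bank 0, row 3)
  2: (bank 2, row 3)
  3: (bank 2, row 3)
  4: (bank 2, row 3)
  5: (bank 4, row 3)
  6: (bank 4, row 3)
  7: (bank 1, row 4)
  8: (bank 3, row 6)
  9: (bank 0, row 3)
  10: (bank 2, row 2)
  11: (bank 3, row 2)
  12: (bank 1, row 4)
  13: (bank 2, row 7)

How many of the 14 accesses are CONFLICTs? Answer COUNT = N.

COUNT = 4

  [0] b2 r7: had r7 ⇒ H
  [1] b0 r3: no row ⇒ E
  [2] b2 r3: had r7 ⇒ C
  [3] b2 r3: had r3 ⇒ H
  [4] b2 r3: had r3 ⇒ H
  [5] b4 r3: no row ⇒ E
  [6] b4 r3: had r3 ⇒ H
  [7] b1 r4: no row ⇒ E
  [8] b3 r6: no row ⇒ E
  [9] b0 r3: had r3 ⇒ H
  [10] b2 r2: had r3 ⇒ C
  [11] b3 r2: had r6 ⇒ C
  [12] b1 r4: had r4 ⇒ H
  [13] b2 r7: had r2 ⇒ C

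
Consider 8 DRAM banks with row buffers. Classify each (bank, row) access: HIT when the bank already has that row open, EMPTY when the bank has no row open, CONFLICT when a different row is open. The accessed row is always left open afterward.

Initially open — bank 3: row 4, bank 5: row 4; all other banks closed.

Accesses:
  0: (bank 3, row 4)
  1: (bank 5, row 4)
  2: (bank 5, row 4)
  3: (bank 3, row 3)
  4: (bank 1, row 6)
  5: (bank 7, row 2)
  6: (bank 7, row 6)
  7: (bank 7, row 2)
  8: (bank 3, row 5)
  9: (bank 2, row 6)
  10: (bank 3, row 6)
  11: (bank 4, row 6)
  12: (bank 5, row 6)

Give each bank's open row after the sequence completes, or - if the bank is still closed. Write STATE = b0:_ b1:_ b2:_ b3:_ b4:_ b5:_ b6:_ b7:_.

step 0: bank3 4->4 [HIT]
step 1: bank5 4->4 [HIT]
step 2: bank5 4->4 [HIT]
step 3: bank3 4->3 [CONFLICT]
step 4: bank1 None->6 [EMPTY]
step 5: bank7 None->2 [EMPTY]
step 6: bank7 2->6 [CONFLICT]
step 7: bank7 6->2 [CONFLICT]
step 8: bank3 3->5 [CONFLICT]
step 9: bank2 None->6 [EMPTY]
step 10: bank3 5->6 [CONFLICT]
step 11: bank4 None->6 [EMPTY]
step 12: bank5 4->6 [CONFLICT]

STATE = b0:- b1:6 b2:6 b3:6 b4:6 b5:6 b6:- b7:2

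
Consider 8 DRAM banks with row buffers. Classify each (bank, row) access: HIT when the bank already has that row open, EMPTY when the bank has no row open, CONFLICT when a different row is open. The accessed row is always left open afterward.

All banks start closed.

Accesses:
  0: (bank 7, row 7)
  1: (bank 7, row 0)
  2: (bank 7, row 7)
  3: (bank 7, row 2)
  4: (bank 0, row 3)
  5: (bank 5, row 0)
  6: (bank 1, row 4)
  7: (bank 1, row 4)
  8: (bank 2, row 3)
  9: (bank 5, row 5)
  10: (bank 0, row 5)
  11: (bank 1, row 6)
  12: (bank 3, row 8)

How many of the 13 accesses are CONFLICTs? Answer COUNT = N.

#0 (7,7) E
#1 (7,0) C  (was 7)
#2 (7,7) C  (was 0)
#3 (7,2) C  (was 7)
#4 (0,3) E
#5 (5,0) E
#6 (1,4) E
#7 (1,4) H  (was 4)
#8 (2,3) E
#9 (5,5) C  (was 0)
#10 (0,5) C  (was 3)
#11 (1,6) C  (was 4)
#12 (3,8) E

COUNT = 6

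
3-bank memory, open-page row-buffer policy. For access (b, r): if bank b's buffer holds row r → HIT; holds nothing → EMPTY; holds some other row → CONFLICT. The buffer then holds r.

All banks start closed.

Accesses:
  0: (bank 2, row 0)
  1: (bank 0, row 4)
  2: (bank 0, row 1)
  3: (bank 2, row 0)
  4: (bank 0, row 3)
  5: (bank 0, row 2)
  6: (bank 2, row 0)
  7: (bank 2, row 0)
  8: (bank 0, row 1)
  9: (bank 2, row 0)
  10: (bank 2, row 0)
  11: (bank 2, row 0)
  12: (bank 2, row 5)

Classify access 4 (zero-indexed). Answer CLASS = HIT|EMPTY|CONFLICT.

  [0] b2 r0: no row ⇒ E
  [1] b0 r4: no row ⇒ E
  [2] b0 r1: had r4 ⇒ C
  [3] b2 r0: had r0 ⇒ H
  [4] b0 r3: had r1 ⇒ C
  [5] b0 r2: had r3 ⇒ C
  [6] b2 r0: had r0 ⇒ H
  [7] b2 r0: had r0 ⇒ H
  [8] b0 r1: had r2 ⇒ C
  [9] b2 r0: had r0 ⇒ H
  [10] b2 r0: had r0 ⇒ H
  [11] b2 r0: had r0 ⇒ H
  [12] b2 r5: had r0 ⇒ C

CLASS = CONFLICT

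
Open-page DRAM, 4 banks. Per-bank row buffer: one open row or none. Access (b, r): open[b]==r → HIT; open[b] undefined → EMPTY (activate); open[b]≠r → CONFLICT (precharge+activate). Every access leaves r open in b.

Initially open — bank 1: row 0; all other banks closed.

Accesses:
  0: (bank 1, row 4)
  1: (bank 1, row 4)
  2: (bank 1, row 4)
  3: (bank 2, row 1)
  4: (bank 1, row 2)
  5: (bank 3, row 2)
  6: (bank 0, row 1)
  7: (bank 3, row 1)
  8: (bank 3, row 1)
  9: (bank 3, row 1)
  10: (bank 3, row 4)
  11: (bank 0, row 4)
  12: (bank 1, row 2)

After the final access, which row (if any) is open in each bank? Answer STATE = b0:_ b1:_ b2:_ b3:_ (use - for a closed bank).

STATE = b0:4 b1:2 b2:1 b3:4

#0 (1,4) C  (was 0)
#1 (1,4) H  (was 4)
#2 (1,4) H  (was 4)
#3 (2,1) E
#4 (1,2) C  (was 4)
#5 (3,2) E
#6 (0,1) E
#7 (3,1) C  (was 2)
#8 (3,1) H  (was 1)
#9 (3,1) H  (was 1)
#10 (3,4) C  (was 1)
#11 (0,4) C  (was 1)
#12 (1,2) H  (was 2)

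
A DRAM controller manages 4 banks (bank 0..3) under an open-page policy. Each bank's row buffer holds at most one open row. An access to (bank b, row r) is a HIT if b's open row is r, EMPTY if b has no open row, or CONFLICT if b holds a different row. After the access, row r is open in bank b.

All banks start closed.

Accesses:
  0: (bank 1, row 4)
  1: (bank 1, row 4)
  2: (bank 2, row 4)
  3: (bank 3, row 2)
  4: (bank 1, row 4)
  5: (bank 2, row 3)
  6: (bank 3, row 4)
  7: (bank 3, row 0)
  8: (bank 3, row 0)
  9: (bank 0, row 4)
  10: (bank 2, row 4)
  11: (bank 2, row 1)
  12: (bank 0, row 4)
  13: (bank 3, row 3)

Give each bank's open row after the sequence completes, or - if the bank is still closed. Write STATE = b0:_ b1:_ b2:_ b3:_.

#0 (1,4) E
#1 (1,4) H  (was 4)
#2 (2,4) E
#3 (3,2) E
#4 (1,4) H  (was 4)
#5 (2,3) C  (was 4)
#6 (3,4) C  (was 2)
#7 (3,0) C  (was 4)
#8 (3,0) H  (was 0)
#9 (0,4) E
#10 (2,4) C  (was 3)
#11 (2,1) C  (was 4)
#12 (0,4) H  (was 4)
#13 (3,3) C  (was 0)

STATE = b0:4 b1:4 b2:1 b3:3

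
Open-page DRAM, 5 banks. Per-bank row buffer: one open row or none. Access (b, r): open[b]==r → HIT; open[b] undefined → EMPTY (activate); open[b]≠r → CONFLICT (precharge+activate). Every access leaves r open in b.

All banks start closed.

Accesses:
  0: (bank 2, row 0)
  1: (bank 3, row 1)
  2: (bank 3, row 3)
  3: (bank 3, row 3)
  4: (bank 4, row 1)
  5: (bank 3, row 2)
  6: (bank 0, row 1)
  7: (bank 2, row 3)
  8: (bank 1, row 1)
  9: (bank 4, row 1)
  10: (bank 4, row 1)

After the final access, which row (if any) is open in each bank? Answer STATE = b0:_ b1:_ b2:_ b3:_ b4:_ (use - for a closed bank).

  [0] b2 r0: no row ⇒ E
  [1] b3 r1: no row ⇒ E
  [2] b3 r3: had r1 ⇒ C
  [3] b3 r3: had r3 ⇒ H
  [4] b4 r1: no row ⇒ E
  [5] b3 r2: had r3 ⇒ C
  [6] b0 r1: no row ⇒ E
  [7] b2 r3: had r0 ⇒ C
  [8] b1 r1: no row ⇒ E
  [9] b4 r1: had r1 ⇒ H
  [10] b4 r1: had r1 ⇒ H

STATE = b0:1 b1:1 b2:3 b3:2 b4:1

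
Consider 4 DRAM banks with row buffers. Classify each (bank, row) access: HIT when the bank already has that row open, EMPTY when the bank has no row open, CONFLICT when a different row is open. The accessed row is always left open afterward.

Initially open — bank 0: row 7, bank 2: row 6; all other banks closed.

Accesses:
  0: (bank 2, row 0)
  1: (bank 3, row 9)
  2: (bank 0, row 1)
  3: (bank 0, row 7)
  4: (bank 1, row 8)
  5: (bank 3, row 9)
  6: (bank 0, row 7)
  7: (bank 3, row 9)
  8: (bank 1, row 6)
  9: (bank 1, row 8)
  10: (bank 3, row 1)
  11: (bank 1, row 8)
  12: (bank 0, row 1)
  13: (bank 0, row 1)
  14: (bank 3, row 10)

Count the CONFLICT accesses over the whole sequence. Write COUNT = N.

COUNT = 8

0: bank 2 row 0 — prev 6 → CONFLICT
1: bank 3 row 9 — prev None → EMPTY
2: bank 0 row 1 — prev 7 → CONFLICT
3: bank 0 row 7 — prev 1 → CONFLICT
4: bank 1 row 8 — prev None → EMPTY
5: bank 3 row 9 — prev 9 → HIT
6: bank 0 row 7 — prev 7 → HIT
7: bank 3 row 9 — prev 9 → HIT
8: bank 1 row 6 — prev 8 → CONFLICT
9: bank 1 row 8 — prev 6 → CONFLICT
10: bank 3 row 1 — prev 9 → CONFLICT
11: bank 1 row 8 — prev 8 → HIT
12: bank 0 row 1 — prev 7 → CONFLICT
13: bank 0 row 1 — prev 1 → HIT
14: bank 3 row 10 — prev 1 → CONFLICT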